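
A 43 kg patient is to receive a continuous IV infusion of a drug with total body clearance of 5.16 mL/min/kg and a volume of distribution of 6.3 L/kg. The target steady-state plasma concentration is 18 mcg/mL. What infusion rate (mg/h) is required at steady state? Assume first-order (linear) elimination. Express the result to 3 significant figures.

240 mg/h

CL = 5.16 mL/min/kg × 43 kg = 221.9 mL/min = 221.9 × 60/1000 = 13.31 L/h
R₀ = 13.31 × 18 = 239.6 mg/h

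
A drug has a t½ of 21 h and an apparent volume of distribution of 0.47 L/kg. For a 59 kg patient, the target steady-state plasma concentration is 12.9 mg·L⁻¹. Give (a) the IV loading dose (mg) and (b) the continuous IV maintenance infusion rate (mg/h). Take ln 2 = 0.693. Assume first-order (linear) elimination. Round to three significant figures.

(a) 358 mg; (b) 11.8 mg/h

Total Vd = 0.47 × 59 = 27.73 L
LD = Vd × C = 27.73 × 12.9 = 357.7 mg
CL = 0.693 × Vd / t½ = 0.693 × 27.73 / 21 = 0.9151 L/h
Infusion rate = CL × Css = 0.9151 × 12.9 = 11.80 mg/h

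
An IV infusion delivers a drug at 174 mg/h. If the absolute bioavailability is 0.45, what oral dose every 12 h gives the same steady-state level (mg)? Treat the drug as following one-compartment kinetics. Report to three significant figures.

4640 mg

To maintain the same Css, the systemic dosing rate must be unchanged: F·D/τ = infusion rate.
D = rate × τ / F = 174 × 12 / 0.45 = 4640 mg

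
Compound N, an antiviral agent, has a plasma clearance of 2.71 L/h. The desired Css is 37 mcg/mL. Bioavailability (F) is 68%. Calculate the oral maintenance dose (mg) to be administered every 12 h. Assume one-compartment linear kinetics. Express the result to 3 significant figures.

D = CL × Css × τ / F = 2.710 × 37 × 12 / 0.68 = 1769 mg

1770 mg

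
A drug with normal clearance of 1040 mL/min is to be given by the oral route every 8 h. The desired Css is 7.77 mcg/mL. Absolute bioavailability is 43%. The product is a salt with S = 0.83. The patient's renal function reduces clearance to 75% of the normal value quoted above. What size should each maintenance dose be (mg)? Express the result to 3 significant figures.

Convert clearance: 1040 mL/min × 60 min/h ÷ 1000 mL/L = 62.40 L/h
Patient clearance = 0.75 × 62.40 = 46.80 L/h
D = CL × Css × τ / F / S = 46.80 × 7.77 × 8 / 0.43 / 0.83 = 8151 mg

8150 mg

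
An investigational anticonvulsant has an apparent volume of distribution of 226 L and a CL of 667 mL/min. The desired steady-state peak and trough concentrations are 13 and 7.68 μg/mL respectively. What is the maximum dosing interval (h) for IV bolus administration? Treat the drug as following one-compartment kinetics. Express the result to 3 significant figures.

2.97 h

CL = 667 mL/min × 60/1000 = 40.02 L/h
k = CL / Vd = 40.02 / 226.0 = 0.1771 h⁻¹
Between IV bolus doses, concentration decays as C = C₀·e^(−kτ), so C_peak/C_trough = e^(kτ).
τ_max = ln(C_peak/C_trough) / k = ln(13/7.68) / 0.1771 = 0.5263 / 0.1771 = 2.972 h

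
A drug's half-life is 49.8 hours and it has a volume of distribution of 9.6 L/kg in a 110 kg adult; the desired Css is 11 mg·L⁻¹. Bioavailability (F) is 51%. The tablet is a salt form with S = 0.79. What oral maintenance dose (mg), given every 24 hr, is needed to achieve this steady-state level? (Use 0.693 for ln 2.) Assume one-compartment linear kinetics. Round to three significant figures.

9630 mg

Vd(total) = 110 kg × 9.6 L/kg = 1056 L
CL = ln 2 · Vd / t½ = 0.693 × 1056 / 49.8 = 14.69 L/h
D = CL × Css × τ / F / S = 14.69 × 11 × 24 / 0.51 / 0.79 = 9626 mg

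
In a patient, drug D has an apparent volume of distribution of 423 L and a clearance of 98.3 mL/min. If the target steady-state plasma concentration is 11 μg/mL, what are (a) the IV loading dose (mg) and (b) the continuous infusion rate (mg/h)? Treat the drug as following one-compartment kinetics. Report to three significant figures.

(a) 4650 mg; (b) 64.9 mg/h

Loading dose = Vd × C = 423.0 × 11 = 4653 mg
CL = 98.3 mL/min × 60/1000 = 5.898 L/h
Maintenance: replace elimination → rate = CL × Css = 5.898 × 11 = 64.88 mg/h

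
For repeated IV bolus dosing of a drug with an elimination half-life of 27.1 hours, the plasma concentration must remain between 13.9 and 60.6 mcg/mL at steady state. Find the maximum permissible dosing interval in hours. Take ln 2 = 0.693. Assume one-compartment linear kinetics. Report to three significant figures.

k = 0.693 / t½ = 0.693 / 27.1 = 0.02557 h⁻¹
Between IV bolus doses, concentration decays as C = C₀·e^(−kτ), so C_peak/C_trough = e^(kτ).
τ_max = ln(C_peak/C_trough) / k = ln(60.6/13.9) / 0.02557 = 1.472 / 0.02557 = 57.57 h

57.6 h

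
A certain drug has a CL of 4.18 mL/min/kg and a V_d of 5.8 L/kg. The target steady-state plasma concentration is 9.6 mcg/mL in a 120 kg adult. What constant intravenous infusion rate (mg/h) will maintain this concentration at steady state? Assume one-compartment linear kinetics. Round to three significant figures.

CL = 4.18 mL/min/kg × 120 kg = 501.6 mL/min = 501.6 × 60/1000 = 30.10 L/h
At steady state, infusion rate equals elimination rate: rate in = CL × Css.
Infusion rate = CL · Css = 30.10 L/h × 9.6 mg/L = 289.0 mg/h

289 mg/h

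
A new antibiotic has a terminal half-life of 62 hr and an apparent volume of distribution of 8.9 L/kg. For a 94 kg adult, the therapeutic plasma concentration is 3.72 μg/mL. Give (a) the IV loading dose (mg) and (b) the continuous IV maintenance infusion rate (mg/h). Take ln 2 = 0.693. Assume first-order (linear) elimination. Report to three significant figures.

Vd(total) = 94 kg × 8.9 L/kg = 836.6 L
LD = Vd × C = 836.6 × 3.72 = 3112 mg
CL = 0.693 × Vd / t½ = 0.693 × 836.6 / 62 = 9.351 L/h
Infusion rate = CL × Css = 9.351 × 3.72 = 34.79 mg/h

(a) 3110 mg; (b) 34.8 mg/h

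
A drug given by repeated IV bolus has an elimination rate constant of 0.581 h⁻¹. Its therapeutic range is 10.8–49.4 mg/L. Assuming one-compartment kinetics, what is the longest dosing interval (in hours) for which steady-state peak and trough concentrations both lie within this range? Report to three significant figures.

2.62 h

Between IV bolus doses, concentration decays as C = C₀·e^(−kτ), so C_peak/C_trough = e^(kτ).
τ_max = ln(C_peak/C_trough) / k = ln(49.4/10.8) / 0.5810 = 1.520 / 0.5810 = 2.616 h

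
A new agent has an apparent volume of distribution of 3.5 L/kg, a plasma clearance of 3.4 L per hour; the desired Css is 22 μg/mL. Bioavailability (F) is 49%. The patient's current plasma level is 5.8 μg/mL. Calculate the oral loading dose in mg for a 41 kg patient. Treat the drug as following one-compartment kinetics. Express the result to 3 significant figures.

Total Vd = 3.5 × 41 = 143.5 L
LD is governed by Vd — clearance does not enter the loading-dose calculation.
Concentration deficit ΔC = 22 − 5.8 = 16.20 mg/L
LD = Vd × ΔC / F = 143.5 × 16.20 / 0.49 = 4744 mg

4740 mg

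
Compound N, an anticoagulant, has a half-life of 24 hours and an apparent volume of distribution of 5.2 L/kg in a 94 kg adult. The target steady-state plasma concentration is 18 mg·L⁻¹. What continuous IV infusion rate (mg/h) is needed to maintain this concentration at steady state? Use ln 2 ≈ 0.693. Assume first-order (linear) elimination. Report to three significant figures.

254 mg/h

Vd = 5.2 L/kg × 94 kg = 488.8 L
k = 0.693/24 = 0.02888 h⁻¹, so CL = k·Vd = 0.02888 × 488.8 = 14.12 L/h
Infusion rate = CL × Css = 14.12 × 18 = 254.2 mg/h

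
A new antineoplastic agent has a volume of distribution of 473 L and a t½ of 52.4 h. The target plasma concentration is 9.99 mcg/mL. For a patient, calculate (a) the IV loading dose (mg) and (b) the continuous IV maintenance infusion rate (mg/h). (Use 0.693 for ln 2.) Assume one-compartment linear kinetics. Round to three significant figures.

LD = Vd × C = 473.0 × 9.99 = 4725 mg
CL = 0.693 × Vd / t½ = 0.693 × 473.0 / 52.4 = 6.256 L/h
Infusion rate = CL × Css = 6.256 × 9.99 = 62.50 mg/h

(a) 4730 mg; (b) 62.5 mg/h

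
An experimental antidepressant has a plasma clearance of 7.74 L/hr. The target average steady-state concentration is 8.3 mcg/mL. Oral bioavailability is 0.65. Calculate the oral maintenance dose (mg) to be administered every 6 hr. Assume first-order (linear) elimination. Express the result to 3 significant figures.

At steady state, dose per interval replaces the amount cleared in that interval: F·D/τ = CL·Css.
D = CL × Css × τ / F = 7.740 × 8.3 × 6 / 0.65 = 593.0 mg

593 mg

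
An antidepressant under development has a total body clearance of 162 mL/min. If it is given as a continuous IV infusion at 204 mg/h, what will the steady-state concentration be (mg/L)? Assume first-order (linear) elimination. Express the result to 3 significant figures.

21.0 mg/L

CL = 162 mL/min = 162 × 0.06 = 9.720 L/h
Css = rate / CL = 204 / 9.720 = 20.99 mg/L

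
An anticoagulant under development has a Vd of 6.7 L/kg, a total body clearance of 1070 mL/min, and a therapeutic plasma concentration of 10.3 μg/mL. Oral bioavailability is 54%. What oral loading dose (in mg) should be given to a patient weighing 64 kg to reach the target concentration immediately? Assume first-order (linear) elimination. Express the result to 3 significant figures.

8180 mg

Vd(total) = 64 kg × 6.7 L/kg = 428.8 L
LD = Vd × C / F = 428.8 × 10.30 / 0.54 = 8179 mg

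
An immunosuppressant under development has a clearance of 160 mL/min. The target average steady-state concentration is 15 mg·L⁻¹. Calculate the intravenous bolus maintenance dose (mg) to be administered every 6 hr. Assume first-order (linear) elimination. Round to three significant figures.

CL = 160 mL/min × 60/1000 = 9.600 L/h
D = CL × Css × τ = 9.600 × 15 × 6 = 864.0 mg

864 mg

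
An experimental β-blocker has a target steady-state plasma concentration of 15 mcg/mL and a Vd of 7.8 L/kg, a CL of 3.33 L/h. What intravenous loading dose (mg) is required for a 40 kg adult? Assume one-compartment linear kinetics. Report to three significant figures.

4680 mg

Vd(total) = 40 kg × 7.8 L/kg = 312.0 L
The loading dose fills Vd to the target concentration; clearance is irrelevant here.
LD = Vd × C = 312.0 × 15.00 = 4680 mg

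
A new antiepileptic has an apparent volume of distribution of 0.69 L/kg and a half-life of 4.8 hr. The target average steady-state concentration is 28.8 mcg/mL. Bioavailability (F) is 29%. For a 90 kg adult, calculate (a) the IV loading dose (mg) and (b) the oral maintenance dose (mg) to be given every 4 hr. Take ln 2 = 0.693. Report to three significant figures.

(a) 1790 mg; (b) 3560 mg

Total Vd = 0.69 × 90 = 62.10 L
LD = Vd × C = 62.10 × 28.8 = 1788 mg
CL = 0.693 × Vd / t½ = 0.693 × 62.10 / 4.8 = 8.966 L/h
D = CL × Css × τ / F = 8.966 × 28.8 × 4 / 0.29 = 3562 mg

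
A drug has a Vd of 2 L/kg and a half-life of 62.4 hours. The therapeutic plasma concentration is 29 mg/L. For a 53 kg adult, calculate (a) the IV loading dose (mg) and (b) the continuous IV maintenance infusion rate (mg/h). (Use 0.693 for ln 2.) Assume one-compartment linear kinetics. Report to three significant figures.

Vd = 2 L/kg × 53 kg = 106.0 L
LD = Vd × C = 106.0 × 29 = 3074 mg
CL = 0.693 × Vd / t½ = 0.693 × 106.0 / 62.4 = 1.177 L/h
Infusion rate = CL × Css = 1.177 × 29 = 34.13 mg/h

(a) 3070 mg; (b) 34.1 mg/h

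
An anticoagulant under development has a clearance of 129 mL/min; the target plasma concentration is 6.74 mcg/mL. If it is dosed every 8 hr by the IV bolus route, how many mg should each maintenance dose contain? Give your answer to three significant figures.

417 mg

CL = 129 mL/min × 60/1000 = 7.740 L/h
D = CL × Css × τ = 7.740 × 6.74 × 8 = 417.3 mg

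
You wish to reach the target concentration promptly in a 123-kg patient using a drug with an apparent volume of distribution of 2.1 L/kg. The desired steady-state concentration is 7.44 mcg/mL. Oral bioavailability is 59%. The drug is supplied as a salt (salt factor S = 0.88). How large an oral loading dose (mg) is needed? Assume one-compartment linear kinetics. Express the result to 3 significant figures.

3700 mg

Vd(total) = 123 kg × 2.1 L/kg = 258.3 L
LD = Vd × C / F / S = 258.3 × 7.440 / 0.59 / 0.88 = 3701 mg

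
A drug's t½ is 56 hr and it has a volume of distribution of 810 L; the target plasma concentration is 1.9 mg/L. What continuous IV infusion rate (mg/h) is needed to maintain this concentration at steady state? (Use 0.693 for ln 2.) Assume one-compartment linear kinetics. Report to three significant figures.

CL = 0.693 × Vd / t½ = 0.693 × 810.0 / 56 = 10.02 L/h
Infusion rate = CL × Css = 10.02 × 1.9 = 19.04 mg/h

19.0 mg/h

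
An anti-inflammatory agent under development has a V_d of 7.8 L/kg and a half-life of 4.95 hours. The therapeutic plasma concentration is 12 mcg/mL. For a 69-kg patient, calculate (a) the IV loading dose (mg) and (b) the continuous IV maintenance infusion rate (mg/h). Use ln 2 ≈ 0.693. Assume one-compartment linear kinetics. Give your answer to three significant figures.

(a) 6460 mg; (b) 904 mg/h

Total Vd = 7.8 × 69 = 538.2 L
LD = Vd × C = 538.2 × 12 = 6458 mg
CL = 0.693 × Vd / t½ = 0.693 × 538.2 / 4.95 = 75.35 L/h
Infusion rate = CL × Css = 75.35 × 12 = 904.2 mg/h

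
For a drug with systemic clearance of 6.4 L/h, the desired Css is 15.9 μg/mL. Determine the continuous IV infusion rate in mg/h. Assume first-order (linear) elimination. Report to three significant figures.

R₀ = 6.400 × 15.9 = 101.8 mg/h

102 mg/h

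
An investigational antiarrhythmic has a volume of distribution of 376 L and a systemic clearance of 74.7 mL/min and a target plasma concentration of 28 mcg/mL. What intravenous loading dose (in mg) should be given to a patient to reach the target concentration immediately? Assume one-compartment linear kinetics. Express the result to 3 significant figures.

LD = Vd × C = 376.0 × 28.00 = 10530 mg

10500 mg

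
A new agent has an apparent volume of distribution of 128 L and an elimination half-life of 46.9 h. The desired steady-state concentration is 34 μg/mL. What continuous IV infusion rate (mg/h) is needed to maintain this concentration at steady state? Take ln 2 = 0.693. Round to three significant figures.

64.3 mg/h

CL = ln 2 · Vd / t½ = 0.693 × 128.0 / 46.9 = 1.891 L/h
Infusion rate = CL × Css = 1.891 × 34 = 64.29 mg/h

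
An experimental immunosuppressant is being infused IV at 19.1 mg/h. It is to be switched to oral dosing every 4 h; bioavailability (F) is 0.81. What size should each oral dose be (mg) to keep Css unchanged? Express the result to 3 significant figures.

To maintain the same Css, the systemic dosing rate must be unchanged: F·D/τ = infusion rate.
D = rate × τ / F = 19.1 × 4 / 0.81 = 94.32 mg

94.3 mg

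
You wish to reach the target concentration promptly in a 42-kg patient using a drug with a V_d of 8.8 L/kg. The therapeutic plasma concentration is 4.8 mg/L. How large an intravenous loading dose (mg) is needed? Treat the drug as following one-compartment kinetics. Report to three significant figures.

1770 mg

Vd(total) = 42 kg × 8.8 L/kg = 369.6 L
LD = Vd × C = 369.6 × 4.800 = 1774 mg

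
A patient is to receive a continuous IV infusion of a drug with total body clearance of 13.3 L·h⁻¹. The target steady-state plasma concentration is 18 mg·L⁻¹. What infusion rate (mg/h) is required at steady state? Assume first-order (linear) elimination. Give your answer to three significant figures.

At steady state, infusion rate equals elimination rate: rate in = CL × Css.
Infusion rate = CL · Css = 13.30 L/h × 18 mg/L = 239.4 mg/h

239 mg/h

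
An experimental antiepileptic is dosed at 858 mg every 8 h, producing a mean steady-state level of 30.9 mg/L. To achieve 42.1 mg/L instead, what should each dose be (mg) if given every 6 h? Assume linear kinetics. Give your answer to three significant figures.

877 mg

For first-order elimination, Css ∝ F·D/(CL·τ); F and CL are unchanged, so Css ∝ D/τ.
D₂ = D₁ × (Css,target / Css,current) × (τ₂/τ₁) = 858 × (42.1/30.9) × (6/8) = 876.7 mg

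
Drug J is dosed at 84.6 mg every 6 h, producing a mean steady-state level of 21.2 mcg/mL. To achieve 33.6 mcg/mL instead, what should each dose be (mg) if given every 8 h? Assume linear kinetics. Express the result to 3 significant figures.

For first-order elimination, Css ∝ F·D/(CL·τ); F and CL are unchanged, so Css ∝ D/τ.
D₂ = D₁ × (Css,target / Css,current) × (τ₂/τ₁) = 84.6 × (33.6/21.2) × (8/6) = 178.8 mg

179 mg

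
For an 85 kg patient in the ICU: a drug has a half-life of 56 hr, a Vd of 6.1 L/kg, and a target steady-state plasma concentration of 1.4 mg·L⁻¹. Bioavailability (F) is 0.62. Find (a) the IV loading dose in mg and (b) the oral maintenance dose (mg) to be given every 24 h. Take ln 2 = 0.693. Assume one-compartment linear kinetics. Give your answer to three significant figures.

Vd(total) = 85 kg × 6.1 L/kg = 518.5 L
LD = Vd × C = 518.5 × 1.4 = 725.9 mg
CL = 0.693 × Vd / t½ = 0.693 × 518.5 / 56 = 6.416 L/h
D = CL × Css × τ / F = 6.416 × 1.4 × 24 / 0.62 = 347.7 mg

(a) 726 mg; (b) 348 mg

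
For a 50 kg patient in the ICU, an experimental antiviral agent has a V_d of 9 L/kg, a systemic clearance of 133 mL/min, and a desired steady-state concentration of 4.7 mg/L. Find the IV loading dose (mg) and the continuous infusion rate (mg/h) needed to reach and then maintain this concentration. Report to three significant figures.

Total Vd = 9 × 50 = 450.0 L
Loading: fill Vd to C_target → 450.0 L × 4.7 mg/L = 2115 mg
CL = 133 mL/min × 60/1000 = 7.980 L/h
Maintenance infusion rate = CL × Css = 7.980 × 4.7 = 37.51 mg/h

(a) 2120 mg; (b) 37.5 mg/h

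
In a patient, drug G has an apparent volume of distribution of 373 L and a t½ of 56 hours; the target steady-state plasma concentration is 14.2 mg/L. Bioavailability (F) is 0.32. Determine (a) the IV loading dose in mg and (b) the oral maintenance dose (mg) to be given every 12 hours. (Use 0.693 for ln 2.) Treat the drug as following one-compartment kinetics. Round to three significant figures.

LD = Vd × C = 373.0 × 14.2 = 5297 mg
CL = 0.693 × Vd / t½ = 0.693 × 373.0 / 56 = 4.616 L/h
D = CL × Css × τ / F = 4.616 × 14.2 × 12 / 0.32 = 2458 mg

(a) 5300 mg; (b) 2460 mg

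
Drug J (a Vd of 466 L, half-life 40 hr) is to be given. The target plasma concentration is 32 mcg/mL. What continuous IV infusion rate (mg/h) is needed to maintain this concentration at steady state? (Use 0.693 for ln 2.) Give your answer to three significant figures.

CL = 0.693 × Vd / t½ = 0.693 × 466.0 / 40 = 8.073 L/h
Infusion rate = CL × Css = 8.073 × 32 = 258.3 mg/h

258 mg/h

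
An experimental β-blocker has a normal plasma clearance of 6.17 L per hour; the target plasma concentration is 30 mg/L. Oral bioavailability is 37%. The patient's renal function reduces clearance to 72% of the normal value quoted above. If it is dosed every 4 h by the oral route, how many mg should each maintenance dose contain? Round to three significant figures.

Patient clearance = 0.72 × 6.170 = 4.442 L/h
At steady state, dose per interval replaces the amount cleared in that interval: F·D/τ = CL·Css.
D = CL × Css × τ / F = 4.442 × 30 × 4 / 0.37 = 1441 mg

1440 mg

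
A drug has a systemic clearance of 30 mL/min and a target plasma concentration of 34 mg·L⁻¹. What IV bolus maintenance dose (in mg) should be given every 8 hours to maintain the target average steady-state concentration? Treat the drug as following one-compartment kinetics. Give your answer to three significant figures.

CL = 30 mL/min = 30 × 0.06 = 1.800 L/h
D = CL × Css × τ = 1.800 × 34 × 8 = 489.6 mg

490 mg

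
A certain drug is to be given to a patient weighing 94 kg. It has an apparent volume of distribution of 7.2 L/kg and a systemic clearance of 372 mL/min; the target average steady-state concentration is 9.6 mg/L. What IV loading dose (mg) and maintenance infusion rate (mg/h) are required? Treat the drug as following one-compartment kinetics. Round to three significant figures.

(a) 6500 mg; (b) 214 mg/h

Vd = 7.2 L/kg × 94 kg = 676.8 L
Loading: fill Vd to C_target → 676.8 L × 9.6 mg/L = 6497 mg
CL = 372 mL/min = 372 × 0.06 = 22.32 L/h
Infusion rate = 22.32 L/h × 9.6 mg/L = 214.3 mg/h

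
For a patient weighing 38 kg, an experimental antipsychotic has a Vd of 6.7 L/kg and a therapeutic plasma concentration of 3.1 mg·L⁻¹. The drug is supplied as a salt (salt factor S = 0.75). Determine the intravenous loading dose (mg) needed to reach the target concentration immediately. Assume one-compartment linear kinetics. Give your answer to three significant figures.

Total Vd = 6.7 × 38 = 254.6 L
LD = Vd × C / S = 254.6 × 3.100 / 0.75 = 1052 mg

1050 mg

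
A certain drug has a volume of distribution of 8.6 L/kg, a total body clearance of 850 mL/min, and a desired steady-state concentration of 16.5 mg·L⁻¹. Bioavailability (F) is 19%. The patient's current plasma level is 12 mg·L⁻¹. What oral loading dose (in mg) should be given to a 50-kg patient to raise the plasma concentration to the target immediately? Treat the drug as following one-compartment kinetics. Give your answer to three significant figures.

Vd(total) = 50 kg × 8.6 L/kg = 430.0 L
Concentration deficit ΔC = 16.5 − 12 = 4.500 mg/L
LD = Vd × ΔC / F = 430.0 × 4.500 / 0.19 = 10180 mg

10200 mg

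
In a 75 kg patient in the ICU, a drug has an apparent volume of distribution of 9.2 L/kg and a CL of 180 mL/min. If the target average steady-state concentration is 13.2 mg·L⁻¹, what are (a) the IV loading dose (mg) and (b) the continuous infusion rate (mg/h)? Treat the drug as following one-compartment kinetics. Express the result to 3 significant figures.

(a) 9110 mg; (b) 143 mg/h

Total Vd = 9.2 × 75 = 690.0 L
LD = Vd · C_target = 690.0 × 13.2 = 9108 mg
CL = 180 mL/min = 180 × 0.06 = 10.80 L/h
Maintenance infusion rate = CL × Css = 10.80 × 13.2 = 142.6 mg/h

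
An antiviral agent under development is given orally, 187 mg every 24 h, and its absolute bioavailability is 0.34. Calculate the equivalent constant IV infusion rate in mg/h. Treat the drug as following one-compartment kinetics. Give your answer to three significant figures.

Equivalent systemic input: infusion rate = F·D/τ.
Rate = 0.34 × 187 / 24 = 2.649 mg/h

2.65 mg/h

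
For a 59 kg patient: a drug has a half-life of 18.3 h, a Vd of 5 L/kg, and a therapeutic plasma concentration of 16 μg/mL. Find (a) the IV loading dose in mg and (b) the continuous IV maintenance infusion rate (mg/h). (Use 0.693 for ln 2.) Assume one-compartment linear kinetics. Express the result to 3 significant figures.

(a) 4720 mg; (b) 179 mg/h

Vd(total) = 59 kg × 5 L/kg = 295.0 L
LD = Vd × C = 295.0 × 16 = 4720 mg
CL = 0.693 × Vd / t½ = 0.693 × 295.0 / 18.3 = 11.17 L/h
Infusion rate = CL × Css = 11.17 × 16 = 178.7 mg/h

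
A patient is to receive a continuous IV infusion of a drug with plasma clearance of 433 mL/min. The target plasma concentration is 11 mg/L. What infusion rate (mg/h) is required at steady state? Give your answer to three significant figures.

Convert clearance: 433 mL/min × 60 min/h ÷ 1000 mL/L = 25.98 L/h
At steady state, infusion rate equals elimination rate: rate in = CL × Css.
Rate = CL × Css = 25.98 × 11 = 285.8 mg/h

286 mg/h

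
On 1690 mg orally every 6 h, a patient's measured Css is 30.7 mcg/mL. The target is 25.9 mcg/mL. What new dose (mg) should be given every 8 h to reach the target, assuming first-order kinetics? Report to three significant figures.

With linear kinetics, Css is proportional to dose rate (D/τ) at fixed clearance.
D₂ = D₁ × (Css,target / Css,current) × (τ₂/τ₁) = 1690 × (25.9/30.7) × (8/6) = 1901 mg

1900 mg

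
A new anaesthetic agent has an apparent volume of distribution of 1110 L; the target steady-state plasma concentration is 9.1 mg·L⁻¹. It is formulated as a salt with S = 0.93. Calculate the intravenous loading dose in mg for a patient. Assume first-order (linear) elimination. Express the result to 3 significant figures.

10900 mg

The loading dose fills Vd to the target concentration.
LD = Vd × C / S = 1110 × 9.100 / 0.93 = 10860 mg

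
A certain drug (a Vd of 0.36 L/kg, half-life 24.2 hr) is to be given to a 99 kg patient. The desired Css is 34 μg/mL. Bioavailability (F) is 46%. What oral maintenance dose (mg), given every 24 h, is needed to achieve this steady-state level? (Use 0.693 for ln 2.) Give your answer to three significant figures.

1810 mg

Vd = 0.36 L/kg × 99 kg = 35.64 L
k = 0.693/24.2 = 0.02864 h⁻¹, so CL = k·Vd = 0.02864 × 35.64 = 1.021 L/h
D = CL × Css × τ / F = 1.021 × 34 × 24 / 0.46 = 1811 mg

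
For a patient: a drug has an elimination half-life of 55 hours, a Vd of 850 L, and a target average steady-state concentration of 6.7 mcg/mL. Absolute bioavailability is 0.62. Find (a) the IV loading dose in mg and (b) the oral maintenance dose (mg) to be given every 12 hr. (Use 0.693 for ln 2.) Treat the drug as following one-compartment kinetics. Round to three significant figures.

(a) 5700 mg; (b) 1390 mg

LD = Vd × C = 850.0 × 6.7 = 5695 mg
CL = 0.693 × Vd / t½ = 0.693 × 850.0 / 55 = 10.71 L/h
D = CL × Css × τ / F = 10.71 × 6.7 × 12 / 0.62 = 1389 mg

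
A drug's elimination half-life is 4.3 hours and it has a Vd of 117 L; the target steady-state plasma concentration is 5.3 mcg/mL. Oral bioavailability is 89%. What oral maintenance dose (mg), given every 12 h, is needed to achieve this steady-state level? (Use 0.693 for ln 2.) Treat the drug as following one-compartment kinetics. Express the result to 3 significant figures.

1350 mg

CL = ln 2 · Vd / t½ = 0.693 × 117.0 / 4.3 = 18.86 L/h
D = CL × Css × τ / F = 18.86 × 5.3 × 12 / 0.89 = 1348 mg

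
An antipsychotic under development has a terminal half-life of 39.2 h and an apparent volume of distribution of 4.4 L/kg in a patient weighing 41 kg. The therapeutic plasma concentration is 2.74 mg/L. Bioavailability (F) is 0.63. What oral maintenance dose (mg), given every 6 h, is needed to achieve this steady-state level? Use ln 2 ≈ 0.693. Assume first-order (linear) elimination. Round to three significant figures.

83.2 mg

Total Vd = 4.4 × 41 = 180.4 L
CL = ln 2 · Vd / t½ = 0.693 × 180.4 / 39.2 = 3.189 L/h
D = CL × Css × τ / F = 3.189 × 2.74 × 6 / 0.63 = 83.22 mg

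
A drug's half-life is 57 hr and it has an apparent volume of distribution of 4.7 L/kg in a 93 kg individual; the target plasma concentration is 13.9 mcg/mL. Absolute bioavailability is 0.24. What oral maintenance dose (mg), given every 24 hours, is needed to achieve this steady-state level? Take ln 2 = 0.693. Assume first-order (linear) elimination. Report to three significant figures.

7390 mg

Vd(total) = 93 kg × 4.7 L/kg = 437.1 L
k = 0.693/57 = 0.01216 h⁻¹, so CL = k·Vd = 0.01216 × 437.1 = 5.315 L/h
D = CL × Css × τ / F = 5.315 × 13.9 × 24 / 0.24 = 7388 mg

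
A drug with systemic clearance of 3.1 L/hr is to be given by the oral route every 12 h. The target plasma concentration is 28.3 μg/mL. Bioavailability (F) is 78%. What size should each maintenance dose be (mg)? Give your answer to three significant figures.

At steady state, dose per interval replaces the amount cleared in that interval: F·D/τ = CL·Css.
D = CL × Css × τ / F = 3.100 × 28.3 × 12 / 0.78 = 1350 mg

1350 mg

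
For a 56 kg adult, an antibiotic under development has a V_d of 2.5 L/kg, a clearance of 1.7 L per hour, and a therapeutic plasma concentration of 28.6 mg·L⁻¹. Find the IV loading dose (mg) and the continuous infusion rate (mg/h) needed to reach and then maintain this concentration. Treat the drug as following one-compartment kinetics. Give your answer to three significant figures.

(a) 4000 mg; (b) 48.6 mg/h

Vd = 2.5 L/kg × 56 kg = 140.0 L
Loading dose = Vd × C = 140.0 × 28.6 = 4004 mg
Maintenance infusion rate = CL × Css = 1.700 × 28.6 = 48.62 mg/h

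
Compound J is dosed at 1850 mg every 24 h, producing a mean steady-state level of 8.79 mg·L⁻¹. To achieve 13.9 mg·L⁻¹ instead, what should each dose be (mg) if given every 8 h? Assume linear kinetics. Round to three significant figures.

With linear kinetics, Css is proportional to dose rate (D/τ) at fixed clearance.
D₂ = D₁ × (Css,target / Css,current) × (τ₂/τ₁) = 1850 × (13.9/8.79) × (8/24) = 975.2 mg

975 mg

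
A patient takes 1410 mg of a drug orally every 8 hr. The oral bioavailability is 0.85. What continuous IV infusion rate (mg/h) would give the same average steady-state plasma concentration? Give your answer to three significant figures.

150 mg/h

Equivalent systemic input: infusion rate = F·D/τ.
Rate = 0.85 × 1410 / 8 = 149.8 mg/h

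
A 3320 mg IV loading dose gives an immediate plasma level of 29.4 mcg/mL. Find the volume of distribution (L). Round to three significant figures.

Immediately after an IV bolus, C₀ = Dose / Vd, so Vd = Dose / C₀.
Vd = 3320 / 29.4 = 112.9 L

113 L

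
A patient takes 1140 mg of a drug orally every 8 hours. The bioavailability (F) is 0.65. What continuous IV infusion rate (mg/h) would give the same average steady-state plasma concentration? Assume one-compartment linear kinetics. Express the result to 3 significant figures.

92.6 mg/h

Equivalent systemic input: infusion rate = F·D/τ.
Rate = 0.65 × 1140 / 8 = 92.63 mg/h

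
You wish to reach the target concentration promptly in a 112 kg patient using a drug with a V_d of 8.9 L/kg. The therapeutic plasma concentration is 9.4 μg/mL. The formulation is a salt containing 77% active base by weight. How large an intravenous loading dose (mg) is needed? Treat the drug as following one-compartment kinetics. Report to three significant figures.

12200 mg

Total Vd = 8.9 × 112 = 996.8 L
The loading dose fills Vd to the target concentration.
LD = Vd × C / S = 996.8 × 9.400 / 0.77 = 12170 mg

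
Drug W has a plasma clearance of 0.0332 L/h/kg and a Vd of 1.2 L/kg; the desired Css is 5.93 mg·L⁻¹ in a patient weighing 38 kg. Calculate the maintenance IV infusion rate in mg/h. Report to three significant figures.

CL = 0.0332 L/h/kg × 38 kg = 1.262 L/h
R₀ = 1.262 × 5.93 = 7.484 mg/h

7.48 mg/h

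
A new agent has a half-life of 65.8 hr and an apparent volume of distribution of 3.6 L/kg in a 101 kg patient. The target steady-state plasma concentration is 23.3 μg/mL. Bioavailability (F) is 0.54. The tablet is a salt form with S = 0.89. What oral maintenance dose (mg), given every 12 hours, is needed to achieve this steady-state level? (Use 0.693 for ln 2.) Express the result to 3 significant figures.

Vd(total) = 101 kg × 3.6 L/kg = 363.6 L
k = 0.693/65.8 = 0.01053 h⁻¹, so CL = k·Vd = 0.01053 × 363.6 = 3.829 L/h
D = CL × Css × τ / F / S = 3.829 × 23.3 × 12 / 0.54 / 0.89 = 2228 mg

2230 mg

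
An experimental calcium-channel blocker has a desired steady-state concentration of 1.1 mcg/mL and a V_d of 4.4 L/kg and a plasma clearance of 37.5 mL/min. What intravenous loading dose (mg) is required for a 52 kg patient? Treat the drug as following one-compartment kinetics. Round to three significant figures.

252 mg

Vd(total) = 52 kg × 4.4 L/kg = 228.8 L
The loading dose fills Vd to the target concentration; clearance is irrelevant here.
LD = Vd × C = 228.8 × 1.100 = 251.7 mg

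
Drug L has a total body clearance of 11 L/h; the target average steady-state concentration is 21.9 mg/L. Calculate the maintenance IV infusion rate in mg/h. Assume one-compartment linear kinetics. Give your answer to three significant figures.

241 mg/h

R₀ = 11.00 × 21.9 = 240.9 mg/h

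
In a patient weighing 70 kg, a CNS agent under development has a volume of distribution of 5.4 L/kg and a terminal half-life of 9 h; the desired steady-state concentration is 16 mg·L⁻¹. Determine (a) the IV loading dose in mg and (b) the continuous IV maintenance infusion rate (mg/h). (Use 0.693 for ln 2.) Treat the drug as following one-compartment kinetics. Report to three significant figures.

Vd = 5.4 L/kg × 70 kg = 378.0 L
LD = Vd × C = 378.0 × 16 = 6048 mg
CL = 0.693 × Vd / t½ = 0.693 × 378.0 / 9 = 29.11 L/h
Infusion rate = CL × Css = 29.11 × 16 = 465.8 mg/h

(a) 6050 mg; (b) 466 mg/h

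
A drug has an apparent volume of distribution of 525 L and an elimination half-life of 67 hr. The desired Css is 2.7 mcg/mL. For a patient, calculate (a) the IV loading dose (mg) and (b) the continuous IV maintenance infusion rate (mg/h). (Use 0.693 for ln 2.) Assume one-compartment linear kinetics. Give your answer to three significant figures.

(a) 1420 mg; (b) 14.7 mg/h

LD = Vd × C = 525.0 × 2.7 = 1418 mg
CL = 0.693 × Vd / t½ = 0.693 × 525.0 / 67 = 5.430 L/h
Infusion rate = CL × Css = 5.430 × 2.7 = 14.66 mg/h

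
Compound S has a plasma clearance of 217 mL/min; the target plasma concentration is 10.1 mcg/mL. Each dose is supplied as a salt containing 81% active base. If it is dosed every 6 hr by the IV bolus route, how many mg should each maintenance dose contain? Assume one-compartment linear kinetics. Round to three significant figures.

974 mg

CL = 217 mL/min = 217 × 0.06 = 13.02 L/h
D = CL × Css × τ / S = 13.02 × 10.1 × 6 / 0.81 = 974.1 mg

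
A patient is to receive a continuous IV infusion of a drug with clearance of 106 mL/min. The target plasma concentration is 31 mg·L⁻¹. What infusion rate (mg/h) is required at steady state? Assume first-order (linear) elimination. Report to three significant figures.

CL = 106 mL/min × 60/1000 = 6.360 L/h
At steady state, infusion rate equals elimination rate: rate in = CL × Css.
Infusion rate = CL · Css = 6.360 L/h × 31 mg/L = 197.2 mg/h

197 mg/h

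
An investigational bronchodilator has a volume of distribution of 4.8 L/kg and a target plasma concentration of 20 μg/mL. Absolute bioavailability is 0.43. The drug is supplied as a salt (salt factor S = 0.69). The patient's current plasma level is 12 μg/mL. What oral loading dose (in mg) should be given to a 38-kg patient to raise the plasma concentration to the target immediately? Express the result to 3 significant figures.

4920 mg

Vd(total) = 38 kg × 4.8 L/kg = 182.4 L
The loading dose fills Vd to the target concentration.
Concentration deficit ΔC = 20 − 12 = 8.000 mg/L
LD = Vd × ΔC / F / S = 182.4 × 8.000 / 0.43 / 0.69 = 4918 mg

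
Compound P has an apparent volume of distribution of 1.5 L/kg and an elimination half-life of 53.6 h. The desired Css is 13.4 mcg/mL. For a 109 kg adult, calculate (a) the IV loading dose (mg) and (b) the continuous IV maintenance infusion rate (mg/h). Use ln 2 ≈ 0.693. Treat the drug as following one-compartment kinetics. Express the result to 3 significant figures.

(a) 2190 mg; (b) 28.3 mg/h

Total Vd = 1.5 × 109 = 163.5 L
LD = Vd × C = 163.5 × 13.4 = 2191 mg
CL = 0.693 × Vd / t½ = 0.693 × 163.5 / 53.6 = 2.114 L/h
Infusion rate = CL × Css = 2.114 × 13.4 = 28.33 mg/h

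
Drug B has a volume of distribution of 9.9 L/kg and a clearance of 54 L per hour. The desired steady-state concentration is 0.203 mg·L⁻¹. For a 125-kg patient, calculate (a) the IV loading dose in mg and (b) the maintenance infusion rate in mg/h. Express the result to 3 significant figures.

(a) 251 mg; (b) 11.0 mg/h

Vd(total) = 125 kg × 9.9 L/kg = 1238 L
Loading dose = Vd × C = 1238 × 0.203 = 251.3 mg
Infusion rate = 54.00 L/h × 0.203 mg/L = 10.96 mg/h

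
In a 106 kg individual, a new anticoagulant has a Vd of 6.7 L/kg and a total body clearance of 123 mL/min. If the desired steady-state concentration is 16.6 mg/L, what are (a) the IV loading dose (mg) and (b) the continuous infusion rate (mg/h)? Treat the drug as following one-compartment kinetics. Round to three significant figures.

Vd = 6.7 L/kg × 106 kg = 710.2 L
Loading: fill Vd to C_target → 710.2 L × 16.6 mg/L = 11790 mg
CL = 123 mL/min = 123 × 0.06 = 7.380 L/h
Maintenance: replace elimination → rate = CL × Css = 7.380 × 16.6 = 122.5 mg/h

(a) 11800 mg; (b) 123 mg/h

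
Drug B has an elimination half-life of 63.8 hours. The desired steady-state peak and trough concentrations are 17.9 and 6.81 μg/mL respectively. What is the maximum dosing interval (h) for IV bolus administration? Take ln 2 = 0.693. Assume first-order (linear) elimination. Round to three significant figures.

89.0 h

k = 0.693 / t½ = 0.693 / 63.8 = 0.01086 h⁻¹
Between IV bolus doses, concentration decays as C = C₀·e^(−kτ), so C_peak/C_trough = e^(kτ).
τ_max = ln(C_peak/C_trough) / k = ln(17.9/6.81) / 0.01086 = 0.9664 / 0.01086 = 88.99 h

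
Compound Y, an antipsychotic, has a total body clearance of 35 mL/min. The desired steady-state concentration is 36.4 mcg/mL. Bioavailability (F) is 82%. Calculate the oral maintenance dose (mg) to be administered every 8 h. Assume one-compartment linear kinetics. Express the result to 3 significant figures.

746 mg

CL = 35 mL/min × 60/1000 = 2.100 L/h
D = CL × Css × τ / F = 2.100 × 36.4 × 8 / 0.82 = 745.8 mg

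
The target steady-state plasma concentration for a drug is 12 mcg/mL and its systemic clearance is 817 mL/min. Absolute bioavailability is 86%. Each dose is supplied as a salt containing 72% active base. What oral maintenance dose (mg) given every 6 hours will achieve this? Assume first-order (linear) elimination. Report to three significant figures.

5700 mg

CL = 817 mL/min = 817 × 0.06 = 49.02 L/h
D = CL × Css × τ / F / S = 49.02 × 12 × 6 / 0.86 / 0.72 = 5700 mg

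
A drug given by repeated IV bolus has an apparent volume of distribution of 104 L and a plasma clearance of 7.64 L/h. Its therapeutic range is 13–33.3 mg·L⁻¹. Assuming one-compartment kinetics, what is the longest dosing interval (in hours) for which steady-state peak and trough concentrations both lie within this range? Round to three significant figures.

k = CL / Vd = 7.640 / 104.0 = 0.07346 h⁻¹
Between IV bolus doses, concentration decays as C = C₀·e^(−kτ), so C_peak/C_trough = e^(kτ).
τ_max = ln(C_peak/C_trough) / k = ln(33.3/13) / 0.07346 = 0.9406 / 0.07346 = 12.80 h

12.8 h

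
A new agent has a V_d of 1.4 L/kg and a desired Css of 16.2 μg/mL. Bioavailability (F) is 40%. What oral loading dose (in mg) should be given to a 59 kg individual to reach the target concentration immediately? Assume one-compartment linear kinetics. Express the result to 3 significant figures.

3350 mg

Total Vd = 1.4 × 59 = 82.60 L
LD = Vd × C / F = 82.60 × 16.20 / 0.4 = 3345 mg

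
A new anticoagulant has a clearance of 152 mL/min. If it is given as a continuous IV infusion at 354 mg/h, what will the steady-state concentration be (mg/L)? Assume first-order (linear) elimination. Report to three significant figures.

Convert clearance: 152 mL/min × 60 min/h ÷ 1000 mL/L = 9.120 L/h
Css = rate / CL = 354 / 9.120 = 38.82 mg/L

38.8 mg/L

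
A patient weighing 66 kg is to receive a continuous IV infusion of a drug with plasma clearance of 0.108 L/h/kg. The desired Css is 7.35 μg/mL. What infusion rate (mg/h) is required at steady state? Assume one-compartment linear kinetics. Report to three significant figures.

52.4 mg/h

CL = 0.108 L/h/kg × 66 kg = 7.128 L/h
Infusion rate = CL · Css = 7.128 L/h × 7.35 mg/L = 52.39 mg/h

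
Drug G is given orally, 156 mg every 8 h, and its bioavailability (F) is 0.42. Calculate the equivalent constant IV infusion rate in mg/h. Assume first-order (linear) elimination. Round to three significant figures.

8.19 mg/h

Equivalent systemic input: infusion rate = F·D/τ.
Rate = 0.42 × 156 / 8 = 8.190 mg/h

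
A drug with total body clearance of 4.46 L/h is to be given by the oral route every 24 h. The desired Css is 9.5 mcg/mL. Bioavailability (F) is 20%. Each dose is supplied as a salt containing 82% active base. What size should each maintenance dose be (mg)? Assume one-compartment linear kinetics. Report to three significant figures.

At steady state, dose per interval replaces the amount cleared in that interval: F·S·D/τ = CL·Css.
D = CL × Css × τ / F / S = 4.460 × 9.5 × 24 / 0.2 / 0.82 = 6200 mg

6200 mg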